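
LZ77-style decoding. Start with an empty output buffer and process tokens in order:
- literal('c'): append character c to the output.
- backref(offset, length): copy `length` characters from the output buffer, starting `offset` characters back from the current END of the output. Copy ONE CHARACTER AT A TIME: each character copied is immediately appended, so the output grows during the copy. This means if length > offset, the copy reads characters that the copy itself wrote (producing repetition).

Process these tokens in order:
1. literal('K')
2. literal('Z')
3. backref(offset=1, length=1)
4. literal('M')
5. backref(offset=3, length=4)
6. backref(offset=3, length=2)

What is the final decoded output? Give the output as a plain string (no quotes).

Token 1: literal('K'). Output: "K"
Token 2: literal('Z'). Output: "KZ"
Token 3: backref(off=1, len=1). Copied 'Z' from pos 1. Output: "KZZ"
Token 4: literal('M'). Output: "KZZM"
Token 5: backref(off=3, len=4) (overlapping!). Copied 'ZZMZ' from pos 1. Output: "KZZMZZMZ"
Token 6: backref(off=3, len=2). Copied 'ZM' from pos 5. Output: "KZZMZZMZZM"

Answer: KZZMZZMZZM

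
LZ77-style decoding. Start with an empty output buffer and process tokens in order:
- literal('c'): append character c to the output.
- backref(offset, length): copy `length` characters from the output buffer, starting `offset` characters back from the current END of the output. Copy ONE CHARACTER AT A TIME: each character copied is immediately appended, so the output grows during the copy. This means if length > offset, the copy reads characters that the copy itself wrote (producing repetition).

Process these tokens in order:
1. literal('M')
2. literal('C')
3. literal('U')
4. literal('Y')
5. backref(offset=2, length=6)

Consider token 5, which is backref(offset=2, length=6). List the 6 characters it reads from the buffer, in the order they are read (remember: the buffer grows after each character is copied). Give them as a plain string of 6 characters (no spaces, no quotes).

Token 1: literal('M'). Output: "M"
Token 2: literal('C'). Output: "MC"
Token 3: literal('U'). Output: "MCU"
Token 4: literal('Y'). Output: "MCUY"
Token 5: backref(off=2, len=6). Buffer before: "MCUY" (len 4)
  byte 1: read out[2]='U', append. Buffer now: "MCUYU"
  byte 2: read out[3]='Y', append. Buffer now: "MCUYUY"
  byte 3: read out[4]='U', append. Buffer now: "MCUYUYU"
  byte 4: read out[5]='Y', append. Buffer now: "MCUYUYUY"
  byte 5: read out[6]='U', append. Buffer now: "MCUYUYUYU"
  byte 6: read out[7]='Y', append. Buffer now: "MCUYUYUYUY"

Answer: UYUYUY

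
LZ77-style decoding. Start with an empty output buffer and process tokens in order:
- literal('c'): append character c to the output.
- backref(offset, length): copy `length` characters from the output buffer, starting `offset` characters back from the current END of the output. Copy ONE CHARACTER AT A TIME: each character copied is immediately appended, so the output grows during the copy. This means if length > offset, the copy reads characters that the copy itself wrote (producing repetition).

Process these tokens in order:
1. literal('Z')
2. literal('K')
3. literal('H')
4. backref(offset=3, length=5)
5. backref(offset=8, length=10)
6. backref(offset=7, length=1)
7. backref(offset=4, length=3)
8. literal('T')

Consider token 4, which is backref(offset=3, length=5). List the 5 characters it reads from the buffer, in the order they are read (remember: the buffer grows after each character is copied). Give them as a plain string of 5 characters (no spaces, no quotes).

Answer: ZKHZK

Derivation:
Token 1: literal('Z'). Output: "Z"
Token 2: literal('K'). Output: "ZK"
Token 3: literal('H'). Output: "ZKH"
Token 4: backref(off=3, len=5). Buffer before: "ZKH" (len 3)
  byte 1: read out[0]='Z', append. Buffer now: "ZKHZ"
  byte 2: read out[1]='K', append. Buffer now: "ZKHZK"
  byte 3: read out[2]='H', append. Buffer now: "ZKHZKH"
  byte 4: read out[3]='Z', append. Buffer now: "ZKHZKHZ"
  byte 5: read out[4]='K', append. Buffer now: "ZKHZKHZK"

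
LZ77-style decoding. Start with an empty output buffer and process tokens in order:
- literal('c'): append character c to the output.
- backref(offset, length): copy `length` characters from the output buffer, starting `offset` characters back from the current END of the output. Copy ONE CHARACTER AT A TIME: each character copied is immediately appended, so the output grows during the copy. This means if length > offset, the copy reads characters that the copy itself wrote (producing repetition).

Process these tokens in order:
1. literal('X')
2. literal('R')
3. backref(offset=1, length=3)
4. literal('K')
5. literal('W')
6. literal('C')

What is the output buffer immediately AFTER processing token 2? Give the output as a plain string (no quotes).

Answer: XR

Derivation:
Token 1: literal('X'). Output: "X"
Token 2: literal('R'). Output: "XR"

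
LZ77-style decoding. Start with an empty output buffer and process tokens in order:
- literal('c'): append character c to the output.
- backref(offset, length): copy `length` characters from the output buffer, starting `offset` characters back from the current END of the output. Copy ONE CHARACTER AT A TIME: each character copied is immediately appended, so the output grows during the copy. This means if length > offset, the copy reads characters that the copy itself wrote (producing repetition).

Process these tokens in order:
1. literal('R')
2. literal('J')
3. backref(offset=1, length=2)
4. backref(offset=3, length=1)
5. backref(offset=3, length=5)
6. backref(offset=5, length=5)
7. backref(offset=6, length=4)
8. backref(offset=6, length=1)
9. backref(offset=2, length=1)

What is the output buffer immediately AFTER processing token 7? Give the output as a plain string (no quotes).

Token 1: literal('R'). Output: "R"
Token 2: literal('J'). Output: "RJ"
Token 3: backref(off=1, len=2) (overlapping!). Copied 'JJ' from pos 1. Output: "RJJJ"
Token 4: backref(off=3, len=1). Copied 'J' from pos 1. Output: "RJJJJ"
Token 5: backref(off=3, len=5) (overlapping!). Copied 'JJJJJ' from pos 2. Output: "RJJJJJJJJJ"
Token 6: backref(off=5, len=5). Copied 'JJJJJ' from pos 5. Output: "RJJJJJJJJJJJJJJ"
Token 7: backref(off=6, len=4). Copied 'JJJJ' from pos 9. Output: "RJJJJJJJJJJJJJJJJJJ"

Answer: RJJJJJJJJJJJJJJJJJJ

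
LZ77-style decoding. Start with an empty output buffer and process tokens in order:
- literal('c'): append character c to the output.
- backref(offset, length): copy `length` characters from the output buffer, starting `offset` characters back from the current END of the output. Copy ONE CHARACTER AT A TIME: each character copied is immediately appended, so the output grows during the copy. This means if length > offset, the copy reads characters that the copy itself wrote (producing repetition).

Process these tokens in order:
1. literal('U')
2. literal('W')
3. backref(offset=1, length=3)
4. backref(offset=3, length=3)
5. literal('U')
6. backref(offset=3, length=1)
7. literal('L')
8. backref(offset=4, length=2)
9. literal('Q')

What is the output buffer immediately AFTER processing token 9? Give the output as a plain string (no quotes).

Answer: UWWWWWWWUWLWUQ

Derivation:
Token 1: literal('U'). Output: "U"
Token 2: literal('W'). Output: "UW"
Token 3: backref(off=1, len=3) (overlapping!). Copied 'WWW' from pos 1. Output: "UWWWW"
Token 4: backref(off=3, len=3). Copied 'WWW' from pos 2. Output: "UWWWWWWW"
Token 5: literal('U'). Output: "UWWWWWWWU"
Token 6: backref(off=3, len=1). Copied 'W' from pos 6. Output: "UWWWWWWWUW"
Token 7: literal('L'). Output: "UWWWWWWWUWL"
Token 8: backref(off=4, len=2). Copied 'WU' from pos 7. Output: "UWWWWWWWUWLWU"
Token 9: literal('Q'). Output: "UWWWWWWWUWLWUQ"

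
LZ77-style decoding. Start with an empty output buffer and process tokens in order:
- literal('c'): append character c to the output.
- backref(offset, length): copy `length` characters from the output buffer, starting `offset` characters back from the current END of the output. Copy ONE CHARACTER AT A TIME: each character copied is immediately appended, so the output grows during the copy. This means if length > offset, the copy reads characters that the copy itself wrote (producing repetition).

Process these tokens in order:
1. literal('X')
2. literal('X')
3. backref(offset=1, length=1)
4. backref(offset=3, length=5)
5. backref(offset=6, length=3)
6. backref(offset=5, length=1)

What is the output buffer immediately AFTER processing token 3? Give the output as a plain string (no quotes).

Answer: XXX

Derivation:
Token 1: literal('X'). Output: "X"
Token 2: literal('X'). Output: "XX"
Token 3: backref(off=1, len=1). Copied 'X' from pos 1. Output: "XXX"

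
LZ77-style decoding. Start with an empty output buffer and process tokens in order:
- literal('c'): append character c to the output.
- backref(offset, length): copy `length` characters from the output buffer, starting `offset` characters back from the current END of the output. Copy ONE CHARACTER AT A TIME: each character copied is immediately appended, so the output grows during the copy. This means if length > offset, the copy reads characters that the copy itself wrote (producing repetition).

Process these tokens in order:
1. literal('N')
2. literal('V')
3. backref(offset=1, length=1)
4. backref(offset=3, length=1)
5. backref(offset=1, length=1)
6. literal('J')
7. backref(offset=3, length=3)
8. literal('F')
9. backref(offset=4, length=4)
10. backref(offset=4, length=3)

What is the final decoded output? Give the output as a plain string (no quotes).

Token 1: literal('N'). Output: "N"
Token 2: literal('V'). Output: "NV"
Token 3: backref(off=1, len=1). Copied 'V' from pos 1. Output: "NVV"
Token 4: backref(off=3, len=1). Copied 'N' from pos 0. Output: "NVVN"
Token 5: backref(off=1, len=1). Copied 'N' from pos 3. Output: "NVVNN"
Token 6: literal('J'). Output: "NVVNNJ"
Token 7: backref(off=3, len=3). Copied 'NNJ' from pos 3. Output: "NVVNNJNNJ"
Token 8: literal('F'). Output: "NVVNNJNNJF"
Token 9: backref(off=4, len=4). Copied 'NNJF' from pos 6. Output: "NVVNNJNNJFNNJF"
Token 10: backref(off=4, len=3). Copied 'NNJ' from pos 10. Output: "NVVNNJNNJFNNJFNNJ"

Answer: NVVNNJNNJFNNJFNNJ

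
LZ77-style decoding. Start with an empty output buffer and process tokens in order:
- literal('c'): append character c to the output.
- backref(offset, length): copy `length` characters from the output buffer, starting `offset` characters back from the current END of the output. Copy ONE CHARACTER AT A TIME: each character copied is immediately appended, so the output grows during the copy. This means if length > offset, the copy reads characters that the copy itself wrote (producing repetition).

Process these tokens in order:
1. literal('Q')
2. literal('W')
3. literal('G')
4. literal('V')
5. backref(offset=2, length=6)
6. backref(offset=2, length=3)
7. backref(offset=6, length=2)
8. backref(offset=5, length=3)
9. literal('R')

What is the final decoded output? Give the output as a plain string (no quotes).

Token 1: literal('Q'). Output: "Q"
Token 2: literal('W'). Output: "QW"
Token 3: literal('G'). Output: "QWG"
Token 4: literal('V'). Output: "QWGV"
Token 5: backref(off=2, len=6) (overlapping!). Copied 'GVGVGV' from pos 2. Output: "QWGVGVGVGV"
Token 6: backref(off=2, len=3) (overlapping!). Copied 'GVG' from pos 8. Output: "QWGVGVGVGVGVG"
Token 7: backref(off=6, len=2). Copied 'VG' from pos 7. Output: "QWGVGVGVGVGVGVG"
Token 8: backref(off=5, len=3). Copied 'GVG' from pos 10. Output: "QWGVGVGVGVGVGVGGVG"
Token 9: literal('R'). Output: "QWGVGVGVGVGVGVGGVGR"

Answer: QWGVGVGVGVGVGVGGVGR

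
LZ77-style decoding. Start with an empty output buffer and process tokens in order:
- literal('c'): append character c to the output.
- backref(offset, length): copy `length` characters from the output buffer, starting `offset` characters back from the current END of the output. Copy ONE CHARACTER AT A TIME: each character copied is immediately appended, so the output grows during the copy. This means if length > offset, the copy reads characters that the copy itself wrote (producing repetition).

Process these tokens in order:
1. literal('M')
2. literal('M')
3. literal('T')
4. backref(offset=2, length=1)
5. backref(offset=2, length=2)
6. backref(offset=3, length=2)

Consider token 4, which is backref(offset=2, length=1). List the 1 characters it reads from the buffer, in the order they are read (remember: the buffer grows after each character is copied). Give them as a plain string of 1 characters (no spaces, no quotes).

Answer: M

Derivation:
Token 1: literal('M'). Output: "M"
Token 2: literal('M'). Output: "MM"
Token 3: literal('T'). Output: "MMT"
Token 4: backref(off=2, len=1). Buffer before: "MMT" (len 3)
  byte 1: read out[1]='M', append. Buffer now: "MMTM"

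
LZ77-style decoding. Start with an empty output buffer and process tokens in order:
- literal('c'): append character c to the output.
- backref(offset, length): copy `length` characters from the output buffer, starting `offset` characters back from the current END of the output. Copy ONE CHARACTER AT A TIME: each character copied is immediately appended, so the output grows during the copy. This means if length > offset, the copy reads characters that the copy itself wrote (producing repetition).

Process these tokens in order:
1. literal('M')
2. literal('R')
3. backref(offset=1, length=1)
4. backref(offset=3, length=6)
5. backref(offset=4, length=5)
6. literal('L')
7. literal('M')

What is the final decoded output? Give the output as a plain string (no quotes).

Answer: MRRMRRMRRRMRRRLM

Derivation:
Token 1: literal('M'). Output: "M"
Token 2: literal('R'). Output: "MR"
Token 3: backref(off=1, len=1). Copied 'R' from pos 1. Output: "MRR"
Token 4: backref(off=3, len=6) (overlapping!). Copied 'MRRMRR' from pos 0. Output: "MRRMRRMRR"
Token 5: backref(off=4, len=5) (overlapping!). Copied 'RMRRR' from pos 5. Output: "MRRMRRMRRRMRRR"
Token 6: literal('L'). Output: "MRRMRRMRRRMRRRL"
Token 7: literal('M'). Output: "MRRMRRMRRRMRRRLM"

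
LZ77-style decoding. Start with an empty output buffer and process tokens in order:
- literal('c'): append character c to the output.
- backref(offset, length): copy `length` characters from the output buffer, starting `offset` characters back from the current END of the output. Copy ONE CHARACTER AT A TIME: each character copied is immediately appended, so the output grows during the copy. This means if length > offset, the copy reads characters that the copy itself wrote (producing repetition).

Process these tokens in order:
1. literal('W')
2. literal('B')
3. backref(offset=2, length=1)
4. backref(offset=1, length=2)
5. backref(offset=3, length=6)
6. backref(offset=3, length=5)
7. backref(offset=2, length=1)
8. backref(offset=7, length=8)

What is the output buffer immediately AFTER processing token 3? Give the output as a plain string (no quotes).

Token 1: literal('W'). Output: "W"
Token 2: literal('B'). Output: "WB"
Token 3: backref(off=2, len=1). Copied 'W' from pos 0. Output: "WBW"

Answer: WBW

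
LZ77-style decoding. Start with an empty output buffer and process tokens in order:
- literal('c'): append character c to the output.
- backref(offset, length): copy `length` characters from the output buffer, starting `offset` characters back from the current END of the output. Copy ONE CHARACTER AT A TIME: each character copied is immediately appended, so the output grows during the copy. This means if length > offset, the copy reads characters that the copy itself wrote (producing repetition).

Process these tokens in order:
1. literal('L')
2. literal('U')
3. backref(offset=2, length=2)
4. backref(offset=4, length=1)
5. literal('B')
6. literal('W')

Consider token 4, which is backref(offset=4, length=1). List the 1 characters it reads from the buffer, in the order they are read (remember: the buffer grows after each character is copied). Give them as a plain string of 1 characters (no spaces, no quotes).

Token 1: literal('L'). Output: "L"
Token 2: literal('U'). Output: "LU"
Token 3: backref(off=2, len=2). Copied 'LU' from pos 0. Output: "LULU"
Token 4: backref(off=4, len=1). Buffer before: "LULU" (len 4)
  byte 1: read out[0]='L', append. Buffer now: "LULUL"

Answer: L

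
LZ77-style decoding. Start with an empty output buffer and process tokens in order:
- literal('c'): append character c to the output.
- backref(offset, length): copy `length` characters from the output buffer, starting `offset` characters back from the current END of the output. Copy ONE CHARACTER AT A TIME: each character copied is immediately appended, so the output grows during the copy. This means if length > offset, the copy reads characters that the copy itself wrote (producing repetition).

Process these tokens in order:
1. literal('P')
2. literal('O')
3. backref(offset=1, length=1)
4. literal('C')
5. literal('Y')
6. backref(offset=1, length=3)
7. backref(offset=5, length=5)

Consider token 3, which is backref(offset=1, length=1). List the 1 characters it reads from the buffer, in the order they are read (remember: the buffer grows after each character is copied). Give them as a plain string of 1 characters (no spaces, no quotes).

Token 1: literal('P'). Output: "P"
Token 2: literal('O'). Output: "PO"
Token 3: backref(off=1, len=1). Buffer before: "PO" (len 2)
  byte 1: read out[1]='O', append. Buffer now: "POO"

Answer: O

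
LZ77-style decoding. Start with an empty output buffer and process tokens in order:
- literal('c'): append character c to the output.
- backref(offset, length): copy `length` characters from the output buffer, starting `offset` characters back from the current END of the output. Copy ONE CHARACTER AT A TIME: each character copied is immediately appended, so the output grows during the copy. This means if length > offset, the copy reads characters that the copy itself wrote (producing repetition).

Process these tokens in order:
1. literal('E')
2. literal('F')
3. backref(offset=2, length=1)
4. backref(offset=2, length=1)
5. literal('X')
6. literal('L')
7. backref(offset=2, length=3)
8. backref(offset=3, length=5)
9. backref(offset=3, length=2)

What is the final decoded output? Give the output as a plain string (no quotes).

Answer: EFEFXLXLXXLXXLXX

Derivation:
Token 1: literal('E'). Output: "E"
Token 2: literal('F'). Output: "EF"
Token 3: backref(off=2, len=1). Copied 'E' from pos 0. Output: "EFE"
Token 4: backref(off=2, len=1). Copied 'F' from pos 1. Output: "EFEF"
Token 5: literal('X'). Output: "EFEFX"
Token 6: literal('L'). Output: "EFEFXL"
Token 7: backref(off=2, len=3) (overlapping!). Copied 'XLX' from pos 4. Output: "EFEFXLXLX"
Token 8: backref(off=3, len=5) (overlapping!). Copied 'XLXXL' from pos 6. Output: "EFEFXLXLXXLXXL"
Token 9: backref(off=3, len=2). Copied 'XX' from pos 11. Output: "EFEFXLXLXXLXXLXX"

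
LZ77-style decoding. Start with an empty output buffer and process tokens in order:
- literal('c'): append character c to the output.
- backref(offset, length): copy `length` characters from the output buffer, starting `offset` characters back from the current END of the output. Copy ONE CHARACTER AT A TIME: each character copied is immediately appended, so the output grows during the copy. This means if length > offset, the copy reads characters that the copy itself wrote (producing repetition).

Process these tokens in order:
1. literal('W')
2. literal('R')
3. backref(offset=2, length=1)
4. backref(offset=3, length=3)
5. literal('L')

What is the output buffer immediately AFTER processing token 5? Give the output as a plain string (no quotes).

Answer: WRWWRWL

Derivation:
Token 1: literal('W'). Output: "W"
Token 2: literal('R'). Output: "WR"
Token 3: backref(off=2, len=1). Copied 'W' from pos 0. Output: "WRW"
Token 4: backref(off=3, len=3). Copied 'WRW' from pos 0. Output: "WRWWRW"
Token 5: literal('L'). Output: "WRWWRWL"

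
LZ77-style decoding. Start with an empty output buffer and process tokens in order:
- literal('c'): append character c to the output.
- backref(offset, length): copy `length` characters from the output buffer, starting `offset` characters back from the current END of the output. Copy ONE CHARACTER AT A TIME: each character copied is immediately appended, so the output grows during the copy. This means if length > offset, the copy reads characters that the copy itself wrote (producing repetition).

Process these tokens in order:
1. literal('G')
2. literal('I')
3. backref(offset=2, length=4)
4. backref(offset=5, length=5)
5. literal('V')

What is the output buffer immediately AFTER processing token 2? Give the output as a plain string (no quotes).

Answer: GI

Derivation:
Token 1: literal('G'). Output: "G"
Token 2: literal('I'). Output: "GI"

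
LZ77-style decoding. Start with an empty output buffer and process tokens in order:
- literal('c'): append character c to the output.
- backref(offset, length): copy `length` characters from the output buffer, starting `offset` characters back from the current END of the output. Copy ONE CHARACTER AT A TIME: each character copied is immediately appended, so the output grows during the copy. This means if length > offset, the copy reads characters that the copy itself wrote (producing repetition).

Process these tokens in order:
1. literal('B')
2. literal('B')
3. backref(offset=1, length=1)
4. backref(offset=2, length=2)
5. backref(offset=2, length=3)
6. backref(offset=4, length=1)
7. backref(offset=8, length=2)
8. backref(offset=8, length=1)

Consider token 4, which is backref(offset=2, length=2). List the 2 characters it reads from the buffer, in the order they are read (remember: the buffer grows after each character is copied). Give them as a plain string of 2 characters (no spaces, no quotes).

Answer: BB

Derivation:
Token 1: literal('B'). Output: "B"
Token 2: literal('B'). Output: "BB"
Token 3: backref(off=1, len=1). Copied 'B' from pos 1. Output: "BBB"
Token 4: backref(off=2, len=2). Buffer before: "BBB" (len 3)
  byte 1: read out[1]='B', append. Buffer now: "BBBB"
  byte 2: read out[2]='B', append. Buffer now: "BBBBB"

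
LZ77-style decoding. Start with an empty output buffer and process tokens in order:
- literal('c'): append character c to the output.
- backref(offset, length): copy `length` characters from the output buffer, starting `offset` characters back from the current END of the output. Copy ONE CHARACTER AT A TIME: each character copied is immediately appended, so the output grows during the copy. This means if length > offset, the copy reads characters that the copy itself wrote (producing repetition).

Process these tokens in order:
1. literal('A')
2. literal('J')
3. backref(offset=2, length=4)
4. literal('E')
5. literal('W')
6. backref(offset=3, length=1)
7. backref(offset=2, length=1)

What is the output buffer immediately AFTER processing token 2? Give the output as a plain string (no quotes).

Token 1: literal('A'). Output: "A"
Token 2: literal('J'). Output: "AJ"

Answer: AJ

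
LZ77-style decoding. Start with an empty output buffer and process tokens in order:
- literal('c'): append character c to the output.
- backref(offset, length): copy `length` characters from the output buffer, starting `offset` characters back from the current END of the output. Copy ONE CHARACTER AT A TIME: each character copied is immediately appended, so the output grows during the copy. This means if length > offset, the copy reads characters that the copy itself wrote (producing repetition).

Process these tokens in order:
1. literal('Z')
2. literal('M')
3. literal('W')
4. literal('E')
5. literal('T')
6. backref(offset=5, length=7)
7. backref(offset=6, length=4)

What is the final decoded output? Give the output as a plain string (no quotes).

Token 1: literal('Z'). Output: "Z"
Token 2: literal('M'). Output: "ZM"
Token 3: literal('W'). Output: "ZMW"
Token 4: literal('E'). Output: "ZMWE"
Token 5: literal('T'). Output: "ZMWET"
Token 6: backref(off=5, len=7) (overlapping!). Copied 'ZMWETZM' from pos 0. Output: "ZMWETZMWETZM"
Token 7: backref(off=6, len=4). Copied 'MWET' from pos 6. Output: "ZMWETZMWETZMMWET"

Answer: ZMWETZMWETZMMWET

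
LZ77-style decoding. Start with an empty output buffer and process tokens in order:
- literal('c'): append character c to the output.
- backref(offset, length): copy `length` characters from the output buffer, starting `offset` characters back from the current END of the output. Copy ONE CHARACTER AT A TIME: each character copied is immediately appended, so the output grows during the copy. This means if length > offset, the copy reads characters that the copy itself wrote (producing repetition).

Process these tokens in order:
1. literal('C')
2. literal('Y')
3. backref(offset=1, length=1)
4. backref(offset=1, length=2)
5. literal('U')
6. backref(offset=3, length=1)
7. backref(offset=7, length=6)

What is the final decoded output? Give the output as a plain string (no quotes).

Token 1: literal('C'). Output: "C"
Token 2: literal('Y'). Output: "CY"
Token 3: backref(off=1, len=1). Copied 'Y' from pos 1. Output: "CYY"
Token 4: backref(off=1, len=2) (overlapping!). Copied 'YY' from pos 2. Output: "CYYYY"
Token 5: literal('U'). Output: "CYYYYU"
Token 6: backref(off=3, len=1). Copied 'Y' from pos 3. Output: "CYYYYUY"
Token 7: backref(off=7, len=6). Copied 'CYYYYU' from pos 0. Output: "CYYYYUYCYYYYU"

Answer: CYYYYUYCYYYYU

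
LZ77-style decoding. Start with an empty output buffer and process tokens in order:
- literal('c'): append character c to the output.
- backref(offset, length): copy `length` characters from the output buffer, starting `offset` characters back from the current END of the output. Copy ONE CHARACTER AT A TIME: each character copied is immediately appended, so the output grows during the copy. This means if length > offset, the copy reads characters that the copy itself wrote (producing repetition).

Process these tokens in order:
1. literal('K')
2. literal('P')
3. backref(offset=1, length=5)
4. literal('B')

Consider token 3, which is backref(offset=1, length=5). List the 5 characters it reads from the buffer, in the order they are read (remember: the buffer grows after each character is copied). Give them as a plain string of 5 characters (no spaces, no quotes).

Answer: PPPPP

Derivation:
Token 1: literal('K'). Output: "K"
Token 2: literal('P'). Output: "KP"
Token 3: backref(off=1, len=5). Buffer before: "KP" (len 2)
  byte 1: read out[1]='P', append. Buffer now: "KPP"
  byte 2: read out[2]='P', append. Buffer now: "KPPP"
  byte 3: read out[3]='P', append. Buffer now: "KPPPP"
  byte 4: read out[4]='P', append. Buffer now: "KPPPPP"
  byte 5: read out[5]='P', append. Buffer now: "KPPPPPP"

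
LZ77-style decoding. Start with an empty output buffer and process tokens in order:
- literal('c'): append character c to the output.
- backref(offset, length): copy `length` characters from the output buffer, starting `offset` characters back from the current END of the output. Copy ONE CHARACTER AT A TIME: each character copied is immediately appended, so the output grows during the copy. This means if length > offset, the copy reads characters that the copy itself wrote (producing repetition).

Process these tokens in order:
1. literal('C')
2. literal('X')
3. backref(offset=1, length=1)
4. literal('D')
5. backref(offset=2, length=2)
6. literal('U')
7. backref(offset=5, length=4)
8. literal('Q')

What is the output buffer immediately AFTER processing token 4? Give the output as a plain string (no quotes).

Answer: CXXD

Derivation:
Token 1: literal('C'). Output: "C"
Token 2: literal('X'). Output: "CX"
Token 3: backref(off=1, len=1). Copied 'X' from pos 1. Output: "CXX"
Token 4: literal('D'). Output: "CXXD"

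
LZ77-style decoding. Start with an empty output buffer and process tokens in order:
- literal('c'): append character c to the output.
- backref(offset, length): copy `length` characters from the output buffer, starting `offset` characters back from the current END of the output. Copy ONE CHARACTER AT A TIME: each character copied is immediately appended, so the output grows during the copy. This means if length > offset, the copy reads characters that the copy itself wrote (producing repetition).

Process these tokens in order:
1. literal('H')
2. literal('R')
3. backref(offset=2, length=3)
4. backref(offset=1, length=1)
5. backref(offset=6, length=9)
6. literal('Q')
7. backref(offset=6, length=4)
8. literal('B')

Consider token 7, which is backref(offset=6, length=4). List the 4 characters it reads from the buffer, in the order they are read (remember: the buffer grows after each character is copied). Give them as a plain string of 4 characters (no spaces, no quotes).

Answer: HHHR

Derivation:
Token 1: literal('H'). Output: "H"
Token 2: literal('R'). Output: "HR"
Token 3: backref(off=2, len=3) (overlapping!). Copied 'HRH' from pos 0. Output: "HRHRH"
Token 4: backref(off=1, len=1). Copied 'H' from pos 4. Output: "HRHRHH"
Token 5: backref(off=6, len=9) (overlapping!). Copied 'HRHRHHHRH' from pos 0. Output: "HRHRHHHRHRHHHRH"
Token 6: literal('Q'). Output: "HRHRHHHRHRHHHRHQ"
Token 7: backref(off=6, len=4). Buffer before: "HRHRHHHRHRHHHRHQ" (len 16)
  byte 1: read out[10]='H', append. Buffer now: "HRHRHHHRHRHHHRHQH"
  byte 2: read out[11]='H', append. Buffer now: "HRHRHHHRHRHHHRHQHH"
  byte 3: read out[12]='H', append. Buffer now: "HRHRHHHRHRHHHRHQHHH"
  byte 4: read out[13]='R', append. Buffer now: "HRHRHHHRHRHHHRHQHHHR"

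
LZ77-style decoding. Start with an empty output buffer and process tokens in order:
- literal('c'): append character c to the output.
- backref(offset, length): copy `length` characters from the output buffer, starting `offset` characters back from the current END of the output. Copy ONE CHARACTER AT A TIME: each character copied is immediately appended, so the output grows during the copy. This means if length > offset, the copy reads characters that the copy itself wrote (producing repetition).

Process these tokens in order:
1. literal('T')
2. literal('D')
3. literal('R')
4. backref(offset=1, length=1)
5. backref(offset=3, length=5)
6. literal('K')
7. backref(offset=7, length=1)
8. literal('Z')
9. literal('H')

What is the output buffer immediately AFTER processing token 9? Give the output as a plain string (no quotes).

Answer: TDRRDRRDRKRZH

Derivation:
Token 1: literal('T'). Output: "T"
Token 2: literal('D'). Output: "TD"
Token 3: literal('R'). Output: "TDR"
Token 4: backref(off=1, len=1). Copied 'R' from pos 2. Output: "TDRR"
Token 5: backref(off=3, len=5) (overlapping!). Copied 'DRRDR' from pos 1. Output: "TDRRDRRDR"
Token 6: literal('K'). Output: "TDRRDRRDRK"
Token 7: backref(off=7, len=1). Copied 'R' from pos 3. Output: "TDRRDRRDRKR"
Token 8: literal('Z'). Output: "TDRRDRRDRKRZ"
Token 9: literal('H'). Output: "TDRRDRRDRKRZH"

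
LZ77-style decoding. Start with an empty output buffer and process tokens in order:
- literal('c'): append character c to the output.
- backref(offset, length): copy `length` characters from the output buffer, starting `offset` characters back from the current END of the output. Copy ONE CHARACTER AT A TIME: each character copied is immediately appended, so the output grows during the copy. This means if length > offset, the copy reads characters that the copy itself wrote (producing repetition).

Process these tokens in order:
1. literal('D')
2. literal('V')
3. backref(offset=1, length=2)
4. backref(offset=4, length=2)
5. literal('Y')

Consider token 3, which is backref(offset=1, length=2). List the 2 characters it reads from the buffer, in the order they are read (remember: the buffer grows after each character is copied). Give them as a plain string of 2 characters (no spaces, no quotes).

Answer: VV

Derivation:
Token 1: literal('D'). Output: "D"
Token 2: literal('V'). Output: "DV"
Token 3: backref(off=1, len=2). Buffer before: "DV" (len 2)
  byte 1: read out[1]='V', append. Buffer now: "DVV"
  byte 2: read out[2]='V', append. Buffer now: "DVVV"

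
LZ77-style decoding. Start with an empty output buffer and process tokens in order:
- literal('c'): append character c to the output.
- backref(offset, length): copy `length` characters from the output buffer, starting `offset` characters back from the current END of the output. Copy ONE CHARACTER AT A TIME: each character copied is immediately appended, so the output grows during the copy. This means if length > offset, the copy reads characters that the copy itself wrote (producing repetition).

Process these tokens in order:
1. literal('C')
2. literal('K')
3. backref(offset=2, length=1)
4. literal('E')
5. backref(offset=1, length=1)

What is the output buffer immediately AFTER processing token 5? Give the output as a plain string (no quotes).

Answer: CKCEE

Derivation:
Token 1: literal('C'). Output: "C"
Token 2: literal('K'). Output: "CK"
Token 3: backref(off=2, len=1). Copied 'C' from pos 0. Output: "CKC"
Token 4: literal('E'). Output: "CKCE"
Token 5: backref(off=1, len=1). Copied 'E' from pos 3. Output: "CKCEE"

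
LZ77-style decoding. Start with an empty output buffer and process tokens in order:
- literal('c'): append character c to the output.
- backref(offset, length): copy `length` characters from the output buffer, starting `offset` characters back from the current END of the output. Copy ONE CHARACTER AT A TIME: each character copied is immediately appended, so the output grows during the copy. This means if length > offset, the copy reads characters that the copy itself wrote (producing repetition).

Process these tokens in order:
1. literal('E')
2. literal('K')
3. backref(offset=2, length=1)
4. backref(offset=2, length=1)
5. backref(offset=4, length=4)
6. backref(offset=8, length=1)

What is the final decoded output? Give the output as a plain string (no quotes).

Token 1: literal('E'). Output: "E"
Token 2: literal('K'). Output: "EK"
Token 3: backref(off=2, len=1). Copied 'E' from pos 0. Output: "EKE"
Token 4: backref(off=2, len=1). Copied 'K' from pos 1. Output: "EKEK"
Token 5: backref(off=4, len=4). Copied 'EKEK' from pos 0. Output: "EKEKEKEK"
Token 6: backref(off=8, len=1). Copied 'E' from pos 0. Output: "EKEKEKEKE"

Answer: EKEKEKEKE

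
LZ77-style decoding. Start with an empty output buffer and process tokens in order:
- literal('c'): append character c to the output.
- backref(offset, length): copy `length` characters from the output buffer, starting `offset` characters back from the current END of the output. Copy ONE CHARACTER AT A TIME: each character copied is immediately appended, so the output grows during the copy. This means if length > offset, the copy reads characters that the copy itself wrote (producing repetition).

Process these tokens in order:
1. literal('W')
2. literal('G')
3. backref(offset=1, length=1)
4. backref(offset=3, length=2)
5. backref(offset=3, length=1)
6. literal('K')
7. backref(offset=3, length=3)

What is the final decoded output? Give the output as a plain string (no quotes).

Token 1: literal('W'). Output: "W"
Token 2: literal('G'). Output: "WG"
Token 3: backref(off=1, len=1). Copied 'G' from pos 1. Output: "WGG"
Token 4: backref(off=3, len=2). Copied 'WG' from pos 0. Output: "WGGWG"
Token 5: backref(off=3, len=1). Copied 'G' from pos 2. Output: "WGGWGG"
Token 6: literal('K'). Output: "WGGWGGK"
Token 7: backref(off=3, len=3). Copied 'GGK' from pos 4. Output: "WGGWGGKGGK"

Answer: WGGWGGKGGK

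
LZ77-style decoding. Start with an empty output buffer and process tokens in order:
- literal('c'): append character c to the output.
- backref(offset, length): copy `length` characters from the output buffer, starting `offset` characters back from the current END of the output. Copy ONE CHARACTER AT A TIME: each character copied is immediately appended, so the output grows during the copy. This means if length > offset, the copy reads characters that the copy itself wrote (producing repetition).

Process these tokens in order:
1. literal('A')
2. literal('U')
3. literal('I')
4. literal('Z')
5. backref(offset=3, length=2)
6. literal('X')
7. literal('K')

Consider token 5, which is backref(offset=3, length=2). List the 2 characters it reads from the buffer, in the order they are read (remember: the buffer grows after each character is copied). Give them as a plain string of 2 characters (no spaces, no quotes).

Token 1: literal('A'). Output: "A"
Token 2: literal('U'). Output: "AU"
Token 3: literal('I'). Output: "AUI"
Token 4: literal('Z'). Output: "AUIZ"
Token 5: backref(off=3, len=2). Buffer before: "AUIZ" (len 4)
  byte 1: read out[1]='U', append. Buffer now: "AUIZU"
  byte 2: read out[2]='I', append. Buffer now: "AUIZUI"

Answer: UI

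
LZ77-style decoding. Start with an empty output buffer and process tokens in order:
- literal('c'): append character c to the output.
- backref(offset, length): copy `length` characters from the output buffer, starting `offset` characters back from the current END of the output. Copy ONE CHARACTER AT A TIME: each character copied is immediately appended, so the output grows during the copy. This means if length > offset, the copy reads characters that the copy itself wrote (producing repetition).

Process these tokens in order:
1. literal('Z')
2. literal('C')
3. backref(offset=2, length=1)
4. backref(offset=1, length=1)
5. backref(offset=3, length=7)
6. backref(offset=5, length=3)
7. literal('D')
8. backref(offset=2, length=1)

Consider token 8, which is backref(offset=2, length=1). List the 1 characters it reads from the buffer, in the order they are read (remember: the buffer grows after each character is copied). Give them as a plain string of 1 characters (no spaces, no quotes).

Answer: Z

Derivation:
Token 1: literal('Z'). Output: "Z"
Token 2: literal('C'). Output: "ZC"
Token 3: backref(off=2, len=1). Copied 'Z' from pos 0. Output: "ZCZ"
Token 4: backref(off=1, len=1). Copied 'Z' from pos 2. Output: "ZCZZ"
Token 5: backref(off=3, len=7) (overlapping!). Copied 'CZZCZZC' from pos 1. Output: "ZCZZCZZCZZC"
Token 6: backref(off=5, len=3). Copied 'ZCZ' from pos 6. Output: "ZCZZCZZCZZCZCZ"
Token 7: literal('D'). Output: "ZCZZCZZCZZCZCZD"
Token 8: backref(off=2, len=1). Buffer before: "ZCZZCZZCZZCZCZD" (len 15)
  byte 1: read out[13]='Z', append. Buffer now: "ZCZZCZZCZZCZCZDZ"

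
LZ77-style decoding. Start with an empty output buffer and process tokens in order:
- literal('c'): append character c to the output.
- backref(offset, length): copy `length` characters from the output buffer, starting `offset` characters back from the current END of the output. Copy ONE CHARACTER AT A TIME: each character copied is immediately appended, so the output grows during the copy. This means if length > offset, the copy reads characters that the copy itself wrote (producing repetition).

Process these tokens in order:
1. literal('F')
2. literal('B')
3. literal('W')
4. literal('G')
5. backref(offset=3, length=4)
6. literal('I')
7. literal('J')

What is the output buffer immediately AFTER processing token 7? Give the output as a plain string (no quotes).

Token 1: literal('F'). Output: "F"
Token 2: literal('B'). Output: "FB"
Token 3: literal('W'). Output: "FBW"
Token 4: literal('G'). Output: "FBWG"
Token 5: backref(off=3, len=4) (overlapping!). Copied 'BWGB' from pos 1. Output: "FBWGBWGB"
Token 6: literal('I'). Output: "FBWGBWGBI"
Token 7: literal('J'). Output: "FBWGBWGBIJ"

Answer: FBWGBWGBIJ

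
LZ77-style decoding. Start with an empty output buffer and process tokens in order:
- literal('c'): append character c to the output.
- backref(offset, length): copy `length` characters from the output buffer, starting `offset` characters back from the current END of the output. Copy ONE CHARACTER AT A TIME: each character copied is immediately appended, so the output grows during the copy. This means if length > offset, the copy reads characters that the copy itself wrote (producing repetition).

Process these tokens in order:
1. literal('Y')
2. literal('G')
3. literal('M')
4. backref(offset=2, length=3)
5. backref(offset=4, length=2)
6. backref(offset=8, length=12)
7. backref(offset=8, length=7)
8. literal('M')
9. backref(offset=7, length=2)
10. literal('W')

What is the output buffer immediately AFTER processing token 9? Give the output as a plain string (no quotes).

Token 1: literal('Y'). Output: "Y"
Token 2: literal('G'). Output: "YG"
Token 3: literal('M'). Output: "YGM"
Token 4: backref(off=2, len=3) (overlapping!). Copied 'GMG' from pos 1. Output: "YGMGMG"
Token 5: backref(off=4, len=2). Copied 'MG' from pos 2. Output: "YGMGMGMG"
Token 6: backref(off=8, len=12) (overlapping!). Copied 'YGMGMGMGYGMG' from pos 0. Output: "YGMGMGMGYGMGMGMGYGMG"
Token 7: backref(off=8, len=7). Copied 'MGMGYGM' from pos 12. Output: "YGMGMGMGYGMGMGMGYGMGMGMGYGM"
Token 8: literal('M'). Output: "YGMGMGMGYGMGMGMGYGMGMGMGYGMM"
Token 9: backref(off=7, len=2). Copied 'GM' from pos 21. Output: "YGMGMGMGYGMGMGMGYGMGMGMGYGMMGM"

Answer: YGMGMGMGYGMGMGMGYGMGMGMGYGMMGM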